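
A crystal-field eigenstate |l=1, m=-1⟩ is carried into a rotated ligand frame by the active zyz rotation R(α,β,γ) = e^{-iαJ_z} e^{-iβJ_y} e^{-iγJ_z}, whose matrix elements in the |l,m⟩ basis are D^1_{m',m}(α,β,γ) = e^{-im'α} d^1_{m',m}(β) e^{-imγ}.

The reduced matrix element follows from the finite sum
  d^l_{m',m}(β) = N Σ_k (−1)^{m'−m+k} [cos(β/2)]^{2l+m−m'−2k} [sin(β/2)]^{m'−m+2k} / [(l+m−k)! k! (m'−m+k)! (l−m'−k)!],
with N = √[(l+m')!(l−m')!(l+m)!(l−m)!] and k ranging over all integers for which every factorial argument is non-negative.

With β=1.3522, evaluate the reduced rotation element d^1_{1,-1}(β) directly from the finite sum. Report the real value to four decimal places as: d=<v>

d^1_{1,-1}(β=1.3522) via the finite sum:
c=cos(1.352200/2)=0.780019, s=sin(1.352200/2)=0.625756; N=√[2·1·1·2]=2.000000
k: max(0,(-1)−(1))=0 … min(1+(-1),1−(1))=0
  k=0: (−1)^2·2.0000/(2)·0.7800^0·0.6258^2 = +0.391570
d^1_{1,-1}(1.3522) = +0.391570

d=0.3916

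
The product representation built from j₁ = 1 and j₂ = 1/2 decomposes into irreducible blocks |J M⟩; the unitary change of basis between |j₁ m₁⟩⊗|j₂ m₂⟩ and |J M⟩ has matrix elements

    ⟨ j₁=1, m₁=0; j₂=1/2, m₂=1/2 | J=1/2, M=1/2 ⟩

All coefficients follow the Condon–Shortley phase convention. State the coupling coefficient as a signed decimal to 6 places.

-0.577350

j₁+j₂−J=1  J+j₁−j₂=1  J−j₁+j₂=0  j₁+j₂+J+1=3
(j₁±m₁, j₂±m₂, J±M) = (1,1,1,0,1,0)
P² = 1/3
sum k=1..1:
  [1] −1/1 = -1
S = -1
C² = P²·S² = 1/3 ; C = -0.577350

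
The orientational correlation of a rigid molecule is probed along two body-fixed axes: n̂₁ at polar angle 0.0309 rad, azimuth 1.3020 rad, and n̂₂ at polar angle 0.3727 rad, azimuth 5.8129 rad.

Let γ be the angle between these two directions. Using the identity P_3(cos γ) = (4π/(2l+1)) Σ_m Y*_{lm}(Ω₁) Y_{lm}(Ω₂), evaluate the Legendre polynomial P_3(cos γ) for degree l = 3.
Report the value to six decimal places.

Summing Y*_{l m}(θ₁,φ₁)·Y_{l m}(θ₂,φ₂) over m ∈ [−3, 3]; prefactor 4π/(2·3+1) = 1.795196:
  [-3]  conj(Y_{3,-3})(Ω₁) = -0.000009-0.000009i ; Y_{3,-3}(Ω₂) = +0.003208+0.019887i ; Δ = +0.000000-0.000000i
  [-2]  conj(Y_{3,-2})(Ω₁) = -0.000837+0.000499i ; Y_{3,-2}(Ω₂) = +0.074375+0.101959i ; Δ = -0.000113-0.000048i
  [-1]  conj(Y_{3,-1})(Ω₁) = +0.010594+0.038459i ; Y_{3,-1}(Ω₂) = +0.350071+0.177950i ; Δ = -0.003135+0.015348i
  [+0]  conj(Y_{3,0})(Ω₁) = +0.744216-0.000000i ; Y_{3,0}(Ω₂) = +0.464698+0.000000i ; Δ = +0.345836+0.000000i
  [+1]  conj(Y_{3,1})(Ω₁) = -0.010594+0.038459i ; Y_{3,1}(Ω₂) = -0.350071+0.177950i ; Δ = -0.003135-0.015348i
  [+2]  conj(Y_{3,2})(Ω₁) = -0.000837-0.000499i ; Y_{3,2}(Ω₂) = +0.074375-0.101959i ; Δ = -0.000113+0.000048i
  [+3]  conj(Y_{3,3})(Ω₁) = +0.000009-0.000009i ; Y_{3,3}(Ω₂) = -0.003208+0.019887i ; Δ = +0.000000+0.000000i
Total Σ_m = +0.339340-0.000000i. Multiply by 1.795196: +0.609181-0.000000i. P_3(cos γ) = 0.609181

0.609181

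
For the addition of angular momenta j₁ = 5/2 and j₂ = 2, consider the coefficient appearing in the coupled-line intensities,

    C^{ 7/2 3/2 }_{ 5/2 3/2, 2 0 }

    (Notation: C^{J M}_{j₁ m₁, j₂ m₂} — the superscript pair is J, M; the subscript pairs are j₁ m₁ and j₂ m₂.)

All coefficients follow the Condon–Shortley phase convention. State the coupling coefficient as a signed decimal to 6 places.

triangle: 1!*4!*3!/9! = 144/362880
(j±m)!: 4!*1!*2!*2!*5!*2! = 23040
prefactor² = (2J+1)*Δ*N² = 512/7
  k=0: +1/(0!*1!*1!*2!*3!*1!) = 1/12
  k=1: −1/(1!*0!*0!*1!*4!*2!) = -1/48
Σ = 1/16  ⇒  CG² = 512/7*(1/16)² = 2/7
CG = +√(2/7) = +0.534522

+√(2/7) ≈ +0.534522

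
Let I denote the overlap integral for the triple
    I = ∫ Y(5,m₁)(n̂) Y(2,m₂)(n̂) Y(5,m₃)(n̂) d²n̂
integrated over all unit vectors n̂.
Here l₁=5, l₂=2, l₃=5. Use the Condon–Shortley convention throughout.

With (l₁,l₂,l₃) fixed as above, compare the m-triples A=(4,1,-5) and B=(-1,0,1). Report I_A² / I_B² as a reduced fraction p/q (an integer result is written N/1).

Same 5,2,5: normalisation and zero-m 3j drop out of the ratio.
A: Δ: 2! 8! 2! / 13! → 1/38610; sum: t=1:−1/80640 = -1/80640; 3j²(5 2 5; 4 1 -5) = Δ·Π!·Σ² = 9/286  (sign -1)
B: Δ: 2! 8! 2! / 13! → 1/38610; sum: t=0:+1/5760 t=1:−1/720 t=2:+1/2304 = -1/1280; 3j²(5 2 5; -1 0 1) = Δ·Π!·Σ² = 27/1430  (sign -1)
I_A²/I_B² = (9/286)/(27/1430) = 5/3

5/3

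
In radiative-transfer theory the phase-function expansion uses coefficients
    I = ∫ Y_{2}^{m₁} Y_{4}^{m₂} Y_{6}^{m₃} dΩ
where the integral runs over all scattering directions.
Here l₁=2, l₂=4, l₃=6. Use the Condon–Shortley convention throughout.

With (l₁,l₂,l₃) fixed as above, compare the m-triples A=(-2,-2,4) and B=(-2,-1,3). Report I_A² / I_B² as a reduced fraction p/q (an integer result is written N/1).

5/3

Shared (l₁,l₂,l₃)=(2,4,6): N and (l;000)² cancel in I_A²/I_B².
A: Δ = 0!·4!·8!/13! = 1/6435; Racah Σ t=0..0: t=0:+1/34560 = 1/34560; ⇒ 3j(2 4 6; -2 -2 4)² = 14/429, sgn +1
B: Δ = 0!·4!·8!/13! = 1/6435; Racah Σ t=0..0: t=0:+1/17280 = 1/17280; ⇒ 3j(2 4 6; -2 -1 3)² = 14/715, sgn -1
I_A²/I_B² = (14/429)/(14/715) = 5/3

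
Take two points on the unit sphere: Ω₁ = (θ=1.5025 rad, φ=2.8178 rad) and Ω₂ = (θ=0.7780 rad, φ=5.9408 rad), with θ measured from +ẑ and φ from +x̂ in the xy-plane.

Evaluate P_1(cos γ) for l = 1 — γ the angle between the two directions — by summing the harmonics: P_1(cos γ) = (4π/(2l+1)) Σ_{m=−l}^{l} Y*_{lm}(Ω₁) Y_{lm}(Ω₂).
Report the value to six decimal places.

Addition theorem: P_1(cos γ) = (4π/3) Σ_m Y*_{lm}(Ω₁) Y_{lm}(Ω₂), m = −1…1:
  [-1]  conj(Y_{1,-1})(Ω₁) = -0.326777+0.109668i ; Y_{1,-1}(Ω₂) = +0.228412+0.081411i ; Δ = -0.083568-0.001554i
  [+0]  conj(Y_{1,0})(Ω₁) = +0.033344-0.000000i ; Y_{1,0}(Ω₂) = +0.348041+0.000000i ; Δ = +0.011605+0.000000i
  [+1]  conj(Y_{1,1})(Ω₁) = +0.326777+0.109668i ; Y_{1,1}(Ω₂) = -0.228412+0.081411i ; Δ = -0.083568+0.001554i
Total Σ_m = -0.155531+0.000000i. Multiply by 4.188790: -0.651488+0.000000i. P_1(cos γ) = -0.651488

-0.651488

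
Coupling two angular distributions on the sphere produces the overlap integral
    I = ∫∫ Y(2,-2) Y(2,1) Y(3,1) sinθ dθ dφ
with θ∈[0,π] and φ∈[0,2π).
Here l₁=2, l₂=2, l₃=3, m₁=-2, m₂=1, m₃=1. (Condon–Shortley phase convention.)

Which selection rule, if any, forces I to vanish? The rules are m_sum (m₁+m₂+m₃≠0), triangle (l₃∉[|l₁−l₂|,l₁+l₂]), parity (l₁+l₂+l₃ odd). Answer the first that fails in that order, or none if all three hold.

parity

azimuthal sum: -2 + 1 + 1 = 0  ✓
0 ≤ 3 ≤ 4 (triangle on l)  ✓
L = 2 + 2 + 3 = 7 (odd)  ✗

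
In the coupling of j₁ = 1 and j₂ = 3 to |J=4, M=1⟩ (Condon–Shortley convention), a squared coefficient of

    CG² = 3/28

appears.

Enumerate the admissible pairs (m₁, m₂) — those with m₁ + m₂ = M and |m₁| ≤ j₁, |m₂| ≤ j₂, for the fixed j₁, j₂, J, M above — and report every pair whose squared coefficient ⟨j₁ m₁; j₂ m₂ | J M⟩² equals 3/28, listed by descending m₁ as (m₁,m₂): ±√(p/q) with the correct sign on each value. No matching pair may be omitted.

(-1,2): +√(3/28)

Admissible pairs with m₁+m₂ = M = 1: (-1,2), (0,1), (1,0)
  (m₁,m₂)=(1,0): CG² = 5/14, CG = +√(5/14)
  (m₁,m₂)=(0,1): CG² = 15/28, CG = +√(15/28)
  (m₁,m₂)=(-1,2): CG² = 3/28, CG = +√(3/28)   ← matches the target
Pairs with CG² = 3/28: (-1,2): +√(3/28)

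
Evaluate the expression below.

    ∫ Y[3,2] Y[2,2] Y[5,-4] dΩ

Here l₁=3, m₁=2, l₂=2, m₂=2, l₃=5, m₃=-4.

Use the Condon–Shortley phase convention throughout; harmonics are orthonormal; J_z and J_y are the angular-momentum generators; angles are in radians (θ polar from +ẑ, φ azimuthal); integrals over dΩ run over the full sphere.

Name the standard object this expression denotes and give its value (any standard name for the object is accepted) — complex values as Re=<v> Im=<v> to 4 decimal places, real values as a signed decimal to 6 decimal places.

This is a Gaunt coefficient — the integral of a triple product of spherical harmonics over the sphere.
Checks pass: Σm=0; 10 even; l₃=5∈[1,5].
(2·3+1)(2·2+1)(2·5+1) = 385
Δ: 0! 6! 4! / 11! → 1/2310
sum: t=0:+1/144 = 1/144
3j²(3 2 5; 0 0 0) = Δ·Π!·Σ² = 10/231  (sign -1)
sum: t=0:+1/2880 = 1/2880
3j²(3 2 5; 2 2 -4) = Δ·Π!·Σ² = 3/55  (sign -1)
combine: 4πI² = 385·10/231·3/55 = 10/11
take √, sign +1: I = 0.26896683

Gaunt coefficient, +0.268967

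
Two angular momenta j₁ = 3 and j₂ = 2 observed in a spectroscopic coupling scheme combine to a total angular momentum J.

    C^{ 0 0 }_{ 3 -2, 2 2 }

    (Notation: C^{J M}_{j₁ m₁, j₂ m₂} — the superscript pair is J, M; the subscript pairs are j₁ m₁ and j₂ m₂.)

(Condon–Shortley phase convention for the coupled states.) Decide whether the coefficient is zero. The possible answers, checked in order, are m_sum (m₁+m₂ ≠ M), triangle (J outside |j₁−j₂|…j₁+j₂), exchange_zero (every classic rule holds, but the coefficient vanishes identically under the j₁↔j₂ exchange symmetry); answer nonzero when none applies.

m-sum: m₁+m₂ = -2+2 = 0, M = 0  ✓
triangle: need |j₁−j₂| ≤ J ≤ j₁+j₂, i.e. J ∈ [1, 5]; J = 0 is outside ✗ ⇒ coefficient is 0

triangle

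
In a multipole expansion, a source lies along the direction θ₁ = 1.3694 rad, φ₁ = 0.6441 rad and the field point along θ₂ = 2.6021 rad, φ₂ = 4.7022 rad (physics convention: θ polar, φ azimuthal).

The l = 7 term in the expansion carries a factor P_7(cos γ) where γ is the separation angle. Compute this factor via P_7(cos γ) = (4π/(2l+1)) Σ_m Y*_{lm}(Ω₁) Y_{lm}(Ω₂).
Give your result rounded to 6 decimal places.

Term-by-term m-sum for l=7 (normalisation 4π/15 = 0.837758):
  [-7]  conj(Y_{7,-7})(Ω₁) = (-0.087678, -0.424480) ; Y_{7,-7}(Ω₂) = (0.000336, -0.004708) ; Δ = (-0.002028, 0.000270)
  [-6]  conj(Y_{7,-6})(Ω₁) = (-0.248273, -0.219077) ; Y_{7,-6}(Ω₂) = (0.029443, 0.001802) ; Δ = (-0.006915, -0.006898)
  [-5]  conj(Y_{7,-5})(Ω₁) = (0.158472, 0.012531) ; Y_{7,-5}(Ω₂) = (-0.005728, 0.112337) ; Δ = (-0.002315, 0.017730)
  [-4]  conj(Y_{7,-4})(Ω₁) = (0.283310, -0.179677) ; Y_{7,-4}(Ω₂) = (-0.287801, -0.011736) ; Δ = (-0.083646, 0.048386)
  [-3]  conj(Y_{7,-3})(Ω₁) = (-0.021640, 0.057230) ; Y_{7,-3}(Ω₂) = (0.014623, -0.478233) ; Δ = (0.027053, 0.011186)
  [-2]  conj(Y_{7,-2})(Ω₁) = (0.090713, 0.312406) ; Y_{7,-2}(Ω₂) = (0.407773, 0.008311) ; Δ = (0.034394, 0.128145)
  [-1]  conj(Y_{7,-1})(Ω₁) = (-0.018170, -0.013644) ; Y_{7,-1}(Ω₂) = (0.000913, -0.089596) ; Δ = (-0.001239, 0.001615)
  [+0]  conj(Y_{7,0})(Ω₁) = (-0.320688, -0.000000) ; Y_{7,0}(Ω₂) = (0.440504, 0.000000) ; Δ = (-0.141264, -0.000000)
  [+1]  conj(Y_{7,1})(Ω₁) = (0.018170, -0.013644) ; Y_{7,1}(Ω₂) = (-0.000913, -0.089596) ; Δ = (-0.001239, -0.001615)
  [+2]  conj(Y_{7,2})(Ω₁) = (0.090713, -0.312406) ; Y_{7,2}(Ω₂) = (0.407773, -0.008311) ; Δ = (0.034394, -0.128145)
  [+3]  conj(Y_{7,3})(Ω₁) = (0.021640, 0.057230) ; Y_{7,3}(Ω₂) = (-0.014623, -0.478233) ; Δ = (0.027053, -0.011186)
  [+4]  conj(Y_{7,4})(Ω₁) = (0.283310, 0.179677) ; Y_{7,4}(Ω₂) = (-0.287801, 0.011736) ; Δ = (-0.083646, -0.048386)
  [+5]  conj(Y_{7,5})(Ω₁) = (-0.158472, 0.012531) ; Y_{7,5}(Ω₂) = (0.005728, 0.112337) ; Δ = (-0.002315, -0.017730)
  [+6]  conj(Y_{7,6})(Ω₁) = (-0.248273, 0.219077) ; Y_{7,6}(Ω₂) = (0.029443, -0.001802) ; Δ = (-0.006915, 0.006898)
  [+7]  conj(Y_{7,7})(Ω₁) = (0.087678, -0.424480) ; Y_{7,7}(Ω₂) = (-0.000336, -0.004708) ; Δ = (-0.002028, -0.000270)
Σ over m = (-0.210657, -0.000000); ×(4π/15) → (-0.176480, -0.000000). Real part: -0.176480

-0.176480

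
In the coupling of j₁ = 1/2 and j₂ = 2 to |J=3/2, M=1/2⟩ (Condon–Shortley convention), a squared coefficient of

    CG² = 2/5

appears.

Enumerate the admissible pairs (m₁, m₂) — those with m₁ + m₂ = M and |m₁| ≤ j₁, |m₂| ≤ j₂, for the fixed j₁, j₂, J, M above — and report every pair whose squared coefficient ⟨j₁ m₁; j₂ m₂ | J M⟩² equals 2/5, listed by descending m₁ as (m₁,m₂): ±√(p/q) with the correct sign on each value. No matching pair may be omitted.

Admissible pairs with m₁+m₂ = M = 1/2: (-1/2,1), (1/2,0)
  (m₁,m₂)=(1/2,0): CG² = 2/5, CG = +√(2/5)   ← matches the target
  (m₁,m₂)=(-1/2,1): CG² = 3/5, CG = −√(3/5)
Pairs with CG² = 2/5: (1/2,0): +√(2/5)

(1/2,0): +√(2/5)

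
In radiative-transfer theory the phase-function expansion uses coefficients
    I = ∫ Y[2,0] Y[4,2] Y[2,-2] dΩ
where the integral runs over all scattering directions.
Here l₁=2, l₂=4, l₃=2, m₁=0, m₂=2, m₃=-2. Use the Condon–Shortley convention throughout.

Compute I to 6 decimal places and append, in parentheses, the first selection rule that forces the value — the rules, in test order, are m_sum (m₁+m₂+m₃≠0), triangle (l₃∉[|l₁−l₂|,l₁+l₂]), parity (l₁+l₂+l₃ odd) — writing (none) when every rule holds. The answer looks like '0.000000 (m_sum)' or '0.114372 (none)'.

Rules hold: Σm=0, L=8 even, 2≤2≤6.
N = 5·9·5 = 225
Δ = 4!·0!·4!/9! = 1/630
Racah Σ t=2..2: t=2:+1/16 = 1/16
⇒ 3j(2 4 2; 0 0 0)² = 2/35, sgn +1
Racah Σ t=2..2: t=2:+1/96 = 1/96
⇒ 3j(2 4 2; 0 2 -2)² = 1/42, sgn +1
4πI² = N·(3j₀)²·(3jₘ)² = 15/49
I = +1·√(0.306122/4π) = 0.15607835
No selection rule forces the value: the integral is nonzero (none).

0.156078 (none)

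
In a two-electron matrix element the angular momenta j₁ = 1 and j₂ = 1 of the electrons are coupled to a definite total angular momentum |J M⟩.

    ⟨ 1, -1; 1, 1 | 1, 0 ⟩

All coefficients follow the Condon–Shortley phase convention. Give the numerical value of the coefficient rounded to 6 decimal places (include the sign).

j₁+j₂−J=1  J+j₁−j₂=1  J−j₁+j₂=1  j₁+j₂+J+1=4
(j₁±m₁, j₂±m₂, J±M) = (0,2,2,0,1,1)
P² = 1/2
sum k=1..1:
  [1] −1/1 = -1
S = -1
C² = P²·S² = 1/2 ; C = -0.707107

−√(1/2) = -0.707107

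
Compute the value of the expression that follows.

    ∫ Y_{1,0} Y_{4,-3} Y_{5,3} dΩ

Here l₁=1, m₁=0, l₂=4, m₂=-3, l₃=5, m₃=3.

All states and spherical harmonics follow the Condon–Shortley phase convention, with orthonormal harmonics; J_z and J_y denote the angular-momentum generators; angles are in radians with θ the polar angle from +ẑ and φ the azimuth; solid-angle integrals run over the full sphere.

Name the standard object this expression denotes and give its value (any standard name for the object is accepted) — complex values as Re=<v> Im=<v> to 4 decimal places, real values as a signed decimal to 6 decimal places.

This is a Gaunt coefficient — the integral of a triple product of spherical harmonics over the sphere.
Checks pass: Σm=0; 10 even; l₃=5∈[3,5].
(2·1+1)(2·4+1)(2·5+1) = 297
Δ: 0! 2! 8! / 11! → 1/495
sum: t=0:+1/576 = 1/576
3j²(1 4 5; 0 0 0) = Δ·Π!·Σ² = 5/99  (sign -1)
sum: t=0:+1/5040 = 1/5040
3j²(1 4 5; 0 -3 3) = Δ·Π!·Σ² = 16/495  (sign +1)
combine: 4πI² = 297·5/99·16/495 = 16/33
take √, sign -1: I = -0.19642560

Gaunt coefficient, -0.196426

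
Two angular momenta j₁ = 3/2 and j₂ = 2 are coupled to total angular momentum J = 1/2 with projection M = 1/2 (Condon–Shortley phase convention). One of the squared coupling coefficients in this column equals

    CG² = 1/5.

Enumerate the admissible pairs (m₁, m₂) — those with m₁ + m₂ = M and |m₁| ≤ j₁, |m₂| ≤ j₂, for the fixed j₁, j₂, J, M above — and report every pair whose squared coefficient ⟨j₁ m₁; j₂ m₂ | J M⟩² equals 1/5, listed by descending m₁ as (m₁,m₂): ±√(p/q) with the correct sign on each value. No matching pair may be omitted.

(1/2,0): −√(1/5)

Admissible pairs with m₁+m₂ = M = 1/2: (-3/2,2), (-1/2,1), (1/2,0), (3/2,-1)
  (m₁,m₂)=(3/2,-1): CG² = 1/10, CG = +√(1/10)
  (m₁,m₂)=(1/2,0): CG² = 1/5, CG = −√(1/5)   ← matches the target
  (m₁,m₂)=(-1/2,1): CG² = 3/10, CG = +√(3/10)
  (m₁,m₂)=(-3/2,2): CG² = 2/5, CG = −√(2/5)
Pairs with CG² = 1/5: (1/2,0): −√(1/5)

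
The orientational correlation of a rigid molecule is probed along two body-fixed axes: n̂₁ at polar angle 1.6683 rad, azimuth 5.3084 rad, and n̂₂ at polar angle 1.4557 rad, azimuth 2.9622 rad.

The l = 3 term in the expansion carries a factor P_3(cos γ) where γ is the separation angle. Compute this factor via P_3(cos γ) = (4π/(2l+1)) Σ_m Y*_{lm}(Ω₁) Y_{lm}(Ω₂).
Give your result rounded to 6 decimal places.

0.185376

Summing Y*_{l m}(θ₁,φ₁)·Y_{l m}(θ₂,φ₂) over m ∈ [−3, 3]; prefactor 4π/(2·3+1) = 1.795196:
  [-3]  conj(Y_{3,-3})(Ω₁) = (-0.401640, -0.088650) ; Y_{3,-3}(Ω₂) = (-0.351183, -0.209641) ; Δ = (0.122464, 0.115332)
  [-2]  conj(Y_{3,-2})(Ω₁) = (0.036441, 0.091562) ; Y_{3,-2}(Ω₂) = (0.108444, 0.040668) ; Δ = (0.000228, 0.011411)
  [-1]  conj(Y_{3,-1})(Ω₁) = (-0.171999, 0.253574) ; Y_{3,-1}(Ω₂) = (0.295059, 0.053507) ; Δ = (-0.064318, 0.065616)
  [+0]  conj(Y_{3,0})(Ω₁) = (0.107264, -0.000000) ; Y_{3,0}(Ω₂) = (-0.125743, 0.000000) ; Δ = (-0.013488, 0.000000)
  [+1]  conj(Y_{3,1})(Ω₁) = (0.171999, 0.253574) ; Y_{3,1}(Ω₂) = (-0.295059, 0.053507) ; Δ = (-0.064318, -0.065616)
  [+2]  conj(Y_{3,2})(Ω₁) = (0.036441, -0.091562) ; Y_{3,2}(Ω₂) = (0.108444, -0.040668) ; Δ = (0.000228, -0.011411)
  [+3]  conj(Y_{3,3})(Ω₁) = (0.401640, -0.088650) ; Y_{3,3}(Ω₂) = (0.351183, -0.209641) ; Δ = (0.122464, -0.115332)
Accumulated sum (0.103262, 0.000000); after 4π/(2l+1) scaling, (0.185376, 0.000000) ⇒ P_3 = 0.185376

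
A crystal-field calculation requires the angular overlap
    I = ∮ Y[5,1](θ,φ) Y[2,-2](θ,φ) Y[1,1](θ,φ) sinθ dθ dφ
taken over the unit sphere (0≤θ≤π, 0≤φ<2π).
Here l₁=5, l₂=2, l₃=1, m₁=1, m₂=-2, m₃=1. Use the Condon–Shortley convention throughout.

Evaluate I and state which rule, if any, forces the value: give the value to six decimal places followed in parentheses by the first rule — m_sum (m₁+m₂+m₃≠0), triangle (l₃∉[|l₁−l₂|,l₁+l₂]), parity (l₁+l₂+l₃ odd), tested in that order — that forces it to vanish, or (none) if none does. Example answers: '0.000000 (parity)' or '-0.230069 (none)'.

triangle: need 3≤l₃≤7, have 1; I=0

0.000000 (triangle)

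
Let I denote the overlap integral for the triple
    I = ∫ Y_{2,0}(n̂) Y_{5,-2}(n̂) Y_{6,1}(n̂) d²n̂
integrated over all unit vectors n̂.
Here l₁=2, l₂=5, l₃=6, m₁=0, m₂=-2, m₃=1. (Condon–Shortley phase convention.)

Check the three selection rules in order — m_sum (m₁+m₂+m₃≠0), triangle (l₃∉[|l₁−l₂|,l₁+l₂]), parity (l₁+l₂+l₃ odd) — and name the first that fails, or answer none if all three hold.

m_sum

Σmᵢ = -1  ✗
l₃∈[|l₁−l₂|,l₁+l₂]=[3,7], have l₃=6
Σlᵢ = 13 ⇒ odd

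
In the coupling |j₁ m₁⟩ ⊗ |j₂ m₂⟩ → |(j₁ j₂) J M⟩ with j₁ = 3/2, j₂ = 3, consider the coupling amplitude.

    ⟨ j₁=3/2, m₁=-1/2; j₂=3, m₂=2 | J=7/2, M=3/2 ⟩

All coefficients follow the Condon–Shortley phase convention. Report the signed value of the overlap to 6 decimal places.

−√(3/7) = -0.654654

triangle: 1!·2!·5!/9! = 240/362880
(j±m)!: 1!·2!·5!·1!·5!·2! = 57600
prefactor² = (2J+1)·Δ·N² = 6400/21
  k=0: +1/(0!·1!·2!·5!·0!·0!) = 1/240
  k=1: −1/(1!·0!·1!·4!·1!·1!) = -1/24
Σ = -3/80  ⇒  CG² = 6400/21·(-3/80)² = 3/7
CG = −√(3/7) = -0.654654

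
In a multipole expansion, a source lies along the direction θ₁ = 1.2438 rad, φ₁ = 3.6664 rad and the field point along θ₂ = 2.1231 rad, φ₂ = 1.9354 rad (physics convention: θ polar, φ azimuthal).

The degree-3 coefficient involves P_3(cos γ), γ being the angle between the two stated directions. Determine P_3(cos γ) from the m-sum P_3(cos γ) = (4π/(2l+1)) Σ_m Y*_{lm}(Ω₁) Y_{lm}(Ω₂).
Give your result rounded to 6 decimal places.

Summing Y*_{l m}(θ₁,φ₁)·Y_{l m}(θ₂,φ₂) over m ∈ [−3, 3]; prefactor 4π/(2·3+1) = 1.795196:
  term(m=-3) = 0.04217 - 0.08088j   from Y*(Ω₁)=0.00128 - 0.35435j, Y(Ω₂)=0.22869 + 0.11818j
  term(m=-2) = 0.10858 + 0.03603j   from Y*(Ω₁)=0.14658 + 0.25531j, Y(Ω₂)=0.28978 - 0.25891j
  term(m=-1) = 0.00245 - 0.01514j   from Y*(Ω₁)=0.12824 + 0.07424j, Y(Ω₂)=-0.03692 - 0.09672j
  term(m=+0) = -0.09466 + 0.00000j   from Y*(Ω₁)=-0.29776 + 0.00000j, Y(Ω₂)=0.31790 + 0.00000j
  term(m=+1) = 0.00245 + 0.01514j   from Y*(Ω₁)=-0.12824 + 0.07424j, Y(Ω₂)=0.03692 - 0.09672j
  term(m=+2) = 0.10858 - 0.03603j   from Y*(Ω₁)=0.14658 - 0.25531j, Y(Ω₂)=0.28978 + 0.25891j
  term(m=+3) = 0.04217 + 0.08088j   from Y*(Ω₁)=-0.00128 - 0.35435j, Y(Ω₂)=-0.22869 + 0.11818j
Accumulated sum 0.21174 + 0.00000j; after 4π/(2l+1) scaling, 0.38011 + 0.00000j ⇒ P_3 = 0.380108

0.380108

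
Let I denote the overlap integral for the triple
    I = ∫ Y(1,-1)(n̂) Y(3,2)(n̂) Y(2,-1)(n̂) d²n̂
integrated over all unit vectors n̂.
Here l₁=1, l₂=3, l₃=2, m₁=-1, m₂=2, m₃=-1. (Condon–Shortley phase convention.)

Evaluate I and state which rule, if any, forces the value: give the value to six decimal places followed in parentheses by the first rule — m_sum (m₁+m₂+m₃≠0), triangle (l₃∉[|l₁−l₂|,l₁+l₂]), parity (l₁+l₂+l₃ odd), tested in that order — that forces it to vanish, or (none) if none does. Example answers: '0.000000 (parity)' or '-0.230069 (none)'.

0.261169 (none)

m-sum 0 ✓  L=6 even ✓  2≤2≤4 ✓
Π(2lᵢ+1) = 3×7×5 = 105
triangle coeff Δ(1,3,2) = 1/105
Σ_t [1,1]: t=1:−1/4 = -1/4
(3j)²=3/35 [(1 3 2; 0 0 0)], sign=-1
Σ_t [2,2]: t=2:+1/12 = 1/12
(3j)²=2/21 [(1 3 2; -1 2 -1)], sign=-1
⇒ 4πI² = 6/7
I = (+1)√(6/7/(4π)) = 0.26116903
No selection rule forces the value: the integral is nonzero (none).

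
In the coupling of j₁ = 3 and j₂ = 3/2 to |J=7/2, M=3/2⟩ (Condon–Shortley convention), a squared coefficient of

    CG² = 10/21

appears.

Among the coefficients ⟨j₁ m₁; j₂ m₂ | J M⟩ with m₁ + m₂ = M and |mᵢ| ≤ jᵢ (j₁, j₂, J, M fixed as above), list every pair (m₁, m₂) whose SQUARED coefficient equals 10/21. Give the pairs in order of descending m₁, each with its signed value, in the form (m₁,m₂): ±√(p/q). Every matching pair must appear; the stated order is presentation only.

Admissible pairs with m₁+m₂ = M = 3/2: (0,3/2), (1,1/2), (2,-1/2), (3,-3/2)
  (m₁,m₂)=(3,-3/2): CG² = 2/21, CG = +√(2/21)
  (m₁,m₂)=(2,-1/2): CG² = 3/7, CG = +√(3/7)
  (m₁,m₂)=(1,1/2): CG² = 0/1, CG = 0
  (m₁,m₂)=(0,3/2): CG² = 10/21, CG = −√(10/21)   ← matches the target
Pairs with CG² = 10/21: (0,3/2): −√(10/21)

(0,3/2): −√(10/21)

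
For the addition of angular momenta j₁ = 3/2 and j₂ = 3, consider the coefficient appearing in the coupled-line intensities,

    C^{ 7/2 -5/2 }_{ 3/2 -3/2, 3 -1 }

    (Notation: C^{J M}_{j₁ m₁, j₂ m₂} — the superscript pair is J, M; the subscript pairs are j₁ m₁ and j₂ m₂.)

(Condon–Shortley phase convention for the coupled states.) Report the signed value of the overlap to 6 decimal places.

j₁+j₂−J=1  J+j₁−j₂=2  J−j₁+j₂=5  j₁+j₂+J+1=9
(j₁±m₁, j₂±m₂, J±M) = (0,3,2,4,1,6)
P² = 7680/7
sum k=1..1:
  [1] −1/48 = -1/48
S = -1/48
C² = P²·S² = 10/21 ; C = -0.690066

−√(10/21) ≈ -0.690066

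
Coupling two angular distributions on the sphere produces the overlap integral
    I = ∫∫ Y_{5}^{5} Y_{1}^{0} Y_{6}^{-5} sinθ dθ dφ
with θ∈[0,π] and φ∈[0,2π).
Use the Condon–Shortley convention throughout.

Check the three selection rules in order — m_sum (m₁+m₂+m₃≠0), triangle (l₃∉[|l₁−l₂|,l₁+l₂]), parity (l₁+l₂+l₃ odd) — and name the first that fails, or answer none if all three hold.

azimuthal sum: 5 + 0 − 5 = 0  ✓
4 ≤ 6 ≤ 6 (triangle on l)  ✓
L = 5 + 1 + 6 = 12 (even)  ✓

none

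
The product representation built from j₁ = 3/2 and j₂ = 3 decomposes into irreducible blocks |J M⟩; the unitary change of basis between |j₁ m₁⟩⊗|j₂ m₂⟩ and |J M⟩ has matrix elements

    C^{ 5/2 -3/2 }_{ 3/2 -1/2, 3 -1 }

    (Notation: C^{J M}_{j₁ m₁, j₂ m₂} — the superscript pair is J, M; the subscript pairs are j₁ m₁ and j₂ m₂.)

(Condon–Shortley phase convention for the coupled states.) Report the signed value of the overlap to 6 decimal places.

−√(7/20) = -0.591608

triangle: 2!*1!*4!/8! = 48/40320
(j±m)!: 1!*2!*2!*4!*1!*4! = 2304
prefactor² = (2J+1)*Δ*N² = 576/35
  k=1: −1/(1!*1!*1!*1!*0!*3!) = -1/6
  k=2: +1/(2!*0!*0!*0!*1!*4!) = 1/48
Σ = -7/48  ⇒  CG² = 576/35*(-7/48)² = 7/20
CG = −√(7/20) = -0.591608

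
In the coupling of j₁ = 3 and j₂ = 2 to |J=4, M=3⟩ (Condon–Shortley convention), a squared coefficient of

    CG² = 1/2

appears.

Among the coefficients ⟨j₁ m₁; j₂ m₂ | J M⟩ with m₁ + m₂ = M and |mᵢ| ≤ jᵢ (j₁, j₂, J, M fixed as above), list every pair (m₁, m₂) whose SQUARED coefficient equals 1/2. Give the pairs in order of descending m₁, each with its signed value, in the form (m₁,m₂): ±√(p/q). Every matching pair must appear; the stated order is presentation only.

(1,2): −√(1/2)

Admissible pairs with m₁+m₂ = M = 3: (1,2), (2,1), (3,0)
  (m₁,m₂)=(3,0): CG² = 9/20, CG = +√(9/20)
  (m₁,m₂)=(2,1): CG² = 1/20, CG = +√(1/20)
  (m₁,m₂)=(1,2): CG² = 1/2, CG = −√(1/2)   ← matches the target
Pairs with CG² = 1/2: (1,2): −√(1/2)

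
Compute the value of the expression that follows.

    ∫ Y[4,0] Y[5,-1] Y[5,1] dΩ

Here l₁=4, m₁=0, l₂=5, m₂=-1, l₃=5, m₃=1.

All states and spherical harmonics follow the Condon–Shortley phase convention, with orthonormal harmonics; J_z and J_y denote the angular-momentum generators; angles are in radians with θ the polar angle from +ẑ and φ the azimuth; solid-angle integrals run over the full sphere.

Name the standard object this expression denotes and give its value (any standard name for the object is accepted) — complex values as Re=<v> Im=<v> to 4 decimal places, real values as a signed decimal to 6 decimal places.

This is a Gaunt coefficient — the integral of a triple product of spherical harmonics over the sphere.
m-sum 0 ✓  L=14 even ✓  1≤5≤9 ✓
Π(2lᵢ+1) = 9×11×11 = 1089
triangle coeff Δ(4,5,5) = 1/3153150
Σ_t [0,4]: t=0:+1/69120 t=1:−1/1728 t=2:+1/576 t=3:−1/1728 t=4:+1/69120 = 7/11520
(3j)²=2/143 [(4 5 5; 0 0 0)], sign=-1
Σ_t [0,4]: t=0:+1/27648 t=1:−1/1296 t=2:+1/768 t=3:−1/4320 t=4:+1/414720 = 7/20736
(3j)²=8/1287 [(4 5 5; 0 -1 1)], sign=+1
⇒ 4πI² = 16/169
I = (-1)√(16/169/(4π)) = -0.08679840

Gaunt coefficient, -0.086798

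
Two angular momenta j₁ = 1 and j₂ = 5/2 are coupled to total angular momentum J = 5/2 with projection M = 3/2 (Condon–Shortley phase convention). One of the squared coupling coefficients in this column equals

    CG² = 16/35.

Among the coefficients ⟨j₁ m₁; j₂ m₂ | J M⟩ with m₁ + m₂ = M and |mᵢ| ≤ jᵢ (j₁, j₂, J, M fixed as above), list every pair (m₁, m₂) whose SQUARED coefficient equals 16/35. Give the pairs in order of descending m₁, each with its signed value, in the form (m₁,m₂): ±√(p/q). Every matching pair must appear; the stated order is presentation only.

Admissible pairs with m₁+m₂ = M = 3/2: (-1,5/2), (0,3/2), (1,1/2)
  (m₁,m₂)=(1,1/2): CG² = 16/35, CG = +√(16/35)   ← matches the target
  (m₁,m₂)=(0,3/2): CG² = 9/35, CG = −√(9/35)
  (m₁,m₂)=(-1,5/2): CG² = 2/7, CG = −√(2/7)
Pairs with CG² = 16/35: (1,1/2): +√(16/35)

(1,1/2): +√(16/35)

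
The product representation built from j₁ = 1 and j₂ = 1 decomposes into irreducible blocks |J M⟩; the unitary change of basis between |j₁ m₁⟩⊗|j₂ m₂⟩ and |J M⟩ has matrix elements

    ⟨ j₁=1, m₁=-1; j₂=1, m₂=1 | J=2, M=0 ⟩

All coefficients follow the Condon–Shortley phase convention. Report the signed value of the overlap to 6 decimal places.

j₁+j₂−J=0  J+j₁−j₂=2  J−j₁+j₂=2  j₁+j₂+J+1=5
(j₁±m₁, j₂±m₂, J±M) = (0,2,2,0,2,2)
P² = 8/3
sum k=0..0:
  [0] +1/4 = 1/4
S = 1/4
C² = P²·S² = 1/6 ; C = +0.408248

+0.408248  (= +√(1/6))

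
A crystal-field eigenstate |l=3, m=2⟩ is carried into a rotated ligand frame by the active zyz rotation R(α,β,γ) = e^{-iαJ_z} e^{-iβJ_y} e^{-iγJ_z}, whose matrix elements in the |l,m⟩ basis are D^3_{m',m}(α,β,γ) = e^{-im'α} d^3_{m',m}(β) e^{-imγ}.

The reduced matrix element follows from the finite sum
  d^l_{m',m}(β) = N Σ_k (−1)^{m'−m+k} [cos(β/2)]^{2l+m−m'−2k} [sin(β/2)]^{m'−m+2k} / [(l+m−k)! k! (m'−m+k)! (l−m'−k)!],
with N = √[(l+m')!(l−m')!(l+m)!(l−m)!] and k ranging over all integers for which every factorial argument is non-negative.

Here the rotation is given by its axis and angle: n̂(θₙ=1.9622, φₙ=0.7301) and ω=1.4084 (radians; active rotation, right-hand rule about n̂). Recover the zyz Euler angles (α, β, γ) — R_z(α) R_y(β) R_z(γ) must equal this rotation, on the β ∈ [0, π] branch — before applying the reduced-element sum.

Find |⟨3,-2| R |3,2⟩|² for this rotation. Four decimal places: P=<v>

P=0.1338

Axis–angle → zyz. n̂ = (sinθₙcosφₙ, sinθₙsinφₙ, cosθₙ) = (+0.688759, +0.616506, -0.381486), ω = 1.4084.
R = I cosω + sinω [n̂]ₓ + (1−cosω) n̂n̂ᵀ gives
  R = [+0.559371, +0.732436, +0.388125; -0.020498, +0.480311, -0.876859; -0.828664, +0.482534, +0.283685]
β = atan2(√(R₁₃²+R₂₃²), R₃₃) = 1.283161; α = atan2(R₂₃, R₁₃) mod 2π = 5.129098; γ = atan2(R₃₂, −R₃₁) mod 2π = 0.527306
First d^3_{-2,2}(β=1.2832), then the phase factors e^{-i(-2)α} and e^{-i(2)γ}:
c=cos(1.283161/2)=0.801151, s=sin(1.283161/2)=0.598463; N=√[1·120·120·1]=120.000000
The bounds max(0,m−m')=4 and min(l+m,l−m')=5 give 2 terms
  k=4: (−1)^0·120.0000/(24)·0.8012^2·0.5985^4 = +0.411667
  k=5: (−1)^1·120.0000/(120)·0.8012^0·0.5985^6 = -0.045943
d^3_{-2,2}(1.2832) = +0.411667 -0.045943 = +0.365724
|D^3_{-2,2}|² = |d^3_{-2,2}(β)|² = (+0.365724)² = 0.133754 (the z-rotation phases have unit modulus)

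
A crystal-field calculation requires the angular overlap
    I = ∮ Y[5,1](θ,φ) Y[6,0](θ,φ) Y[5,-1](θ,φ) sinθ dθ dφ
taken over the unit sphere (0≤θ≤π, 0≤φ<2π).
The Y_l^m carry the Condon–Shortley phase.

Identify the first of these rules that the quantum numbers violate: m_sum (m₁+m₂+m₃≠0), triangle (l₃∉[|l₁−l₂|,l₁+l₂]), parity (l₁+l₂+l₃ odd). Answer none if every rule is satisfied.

none

m₁+m₂+m₃ = 1 + 0 − 1 = 0  ✓
triangle: |5−6|=1 ≤ l₃=5 ≤ 5+6=11  ✓
parity: l₁+l₂+l₃ = 16 is even  ✓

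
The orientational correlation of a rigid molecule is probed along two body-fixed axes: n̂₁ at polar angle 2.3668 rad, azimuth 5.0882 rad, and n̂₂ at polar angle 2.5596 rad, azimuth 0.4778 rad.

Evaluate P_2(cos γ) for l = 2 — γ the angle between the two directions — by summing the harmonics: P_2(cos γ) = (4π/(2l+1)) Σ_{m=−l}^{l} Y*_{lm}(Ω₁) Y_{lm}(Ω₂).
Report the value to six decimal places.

Term-by-term m-sum for l=2 (normalisation 4π/5 = 2.513274):
  m=-2: (-0.138110-0.129082i) × (+0.067359-0.095317i) = -0.021607+0.004469i  (running Σ = -0.021607+0.004469i)
  m=-1: (-0.141741+0.359235i) × (-0.315020+0.163123i) = -0.013948-0.136288i  (running Σ = -0.035555-0.131818i)
  m=0: (+0.167730-0.000000i) × (+0.344888+0.000000i) = +0.057848+0.000000i  (running Σ = +0.022293-0.131818i)
  m=1: (+0.141741+0.359235i) × (+0.315020+0.163123i) = -0.013948+0.136288i  (running Σ = +0.008345+0.004469i)
  m=2: (-0.138110+0.129082i) × (+0.067359+0.095317i) = -0.021607-0.004469i  (running Σ = -0.013262-0.000000i)
Total Σ_m = -0.013262-0.000000i. Multiply by 2.513274: -0.033331-0.000000i. P_2(cos γ) = -0.033331

-0.033331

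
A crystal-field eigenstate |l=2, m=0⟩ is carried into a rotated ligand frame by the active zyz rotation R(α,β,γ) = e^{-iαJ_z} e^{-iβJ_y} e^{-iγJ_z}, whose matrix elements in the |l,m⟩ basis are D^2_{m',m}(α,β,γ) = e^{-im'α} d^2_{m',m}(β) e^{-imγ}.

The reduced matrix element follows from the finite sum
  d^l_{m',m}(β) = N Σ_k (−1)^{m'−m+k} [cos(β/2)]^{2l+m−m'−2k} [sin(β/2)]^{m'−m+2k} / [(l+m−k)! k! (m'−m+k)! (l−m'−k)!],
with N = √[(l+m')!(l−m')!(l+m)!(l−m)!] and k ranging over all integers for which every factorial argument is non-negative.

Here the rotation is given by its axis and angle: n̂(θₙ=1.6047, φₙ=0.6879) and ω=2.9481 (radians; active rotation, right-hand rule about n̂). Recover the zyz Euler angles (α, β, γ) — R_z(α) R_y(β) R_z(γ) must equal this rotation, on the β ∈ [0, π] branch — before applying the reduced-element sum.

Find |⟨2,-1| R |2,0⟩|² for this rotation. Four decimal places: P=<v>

Axis–angle → zyz. n̂ = (sinθₙcosφₙ, sinθₙsinφₙ, cosθₙ) = (+0.772137, +0.634551, -0.033897), ω = 2.9481.
R = I cosω + sinω [n̂]ₓ + (1−cosω) n̂n̂ᵀ gives
  R = [+0.199927, +0.977296, +0.070158; +0.964260, -0.183542, -0.191090; -0.173874, +0.105855, -0.979062]
β = atan2(√(R₁₃²+R₂₃²), R₃₃) = 2.936598; α = atan2(R₂₃, R₁₃) mod 2π = 5.064258; γ = atan2(R₃₂, −R₃₁) mod 2π = 0.546865
D^2_{-1,0}(5.0643,2.9366,0.5469) = e^{-i·-1·5.0643}·d^2_{-1,0}(2.9366)·e^{-i·0·0.5469}. Compute d first:
With c≡cos(β/2)=0.102318 and s≡sin(β/2)=0.994752, N=[1·6·2·2]^{1/2}=4.898979
k∈{1,2} keeps every argument non-negative
  k=1: (−1)^0·4.8990/(2)·0.1023^3·0.9948^1 = +0.002610
  k=2: (−1)^1·4.8990/(2)·0.1023^1·0.9948^3 = -0.246702
d^2_{-1,0}(2.9366) = +0.002610 -0.246702 = -0.244092
|D^2_{-1,0}|² = |d^2_{-1,0}(β)|² = (-0.244092)² = 0.059581 (the z-rotation phases have unit modulus)

P=0.0596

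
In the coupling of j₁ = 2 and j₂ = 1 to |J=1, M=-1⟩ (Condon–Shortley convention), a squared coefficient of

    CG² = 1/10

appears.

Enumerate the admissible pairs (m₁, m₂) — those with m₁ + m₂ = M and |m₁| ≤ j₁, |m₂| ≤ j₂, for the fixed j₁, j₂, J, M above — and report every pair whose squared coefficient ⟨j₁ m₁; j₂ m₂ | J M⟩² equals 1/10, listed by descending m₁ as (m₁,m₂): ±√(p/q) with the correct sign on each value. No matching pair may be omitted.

Admissible pairs with m₁+m₂ = M = -1: (-2,1), (-1,0), (0,-1)
  (m₁,m₂)=(0,-1): CG² = 1/10, CG = +√(1/10)   ← matches the target
  (m₁,m₂)=(-1,0): CG² = 3/10, CG = −√(3/10)
  (m₁,m₂)=(-2,1): CG² = 3/5, CG = +√(3/5)
Pairs with CG² = 1/10: (0,-1): +√(1/10)

(0,-1): +√(1/10)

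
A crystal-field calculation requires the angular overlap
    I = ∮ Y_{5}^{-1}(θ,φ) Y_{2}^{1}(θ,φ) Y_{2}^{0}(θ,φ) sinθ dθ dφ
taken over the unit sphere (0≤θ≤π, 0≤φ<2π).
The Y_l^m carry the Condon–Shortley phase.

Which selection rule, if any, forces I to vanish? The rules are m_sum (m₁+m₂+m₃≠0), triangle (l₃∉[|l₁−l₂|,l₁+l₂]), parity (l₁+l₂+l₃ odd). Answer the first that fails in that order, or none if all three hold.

triangle

azimuthal sum: -1 + 1 + 0 = 0  ✓
l₃ must lie in [3,7]; have l₃=2  ✗
L = 5 + 2 + 2 = 9 (odd)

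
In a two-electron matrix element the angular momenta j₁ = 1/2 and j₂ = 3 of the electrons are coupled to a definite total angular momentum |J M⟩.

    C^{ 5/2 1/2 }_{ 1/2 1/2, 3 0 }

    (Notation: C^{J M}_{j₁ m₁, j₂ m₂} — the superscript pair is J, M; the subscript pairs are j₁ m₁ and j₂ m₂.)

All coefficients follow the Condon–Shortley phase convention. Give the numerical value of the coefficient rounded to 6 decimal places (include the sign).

+0.654654

triangle: 1!·0!·5!/7! = 120/5040
(j±m)!: 1!·0!·3!·3!·3!·2! = 432
prefactor² = (2J+1)·Δ·N² = 432/7
  k=0: +1/(0!·1!·0!·3!·0!·2!) = 1/12
Σ = 1/12  ⇒  CG² = 432/7·(1/12)² = 3/7
CG = +√(3/7) = +0.654654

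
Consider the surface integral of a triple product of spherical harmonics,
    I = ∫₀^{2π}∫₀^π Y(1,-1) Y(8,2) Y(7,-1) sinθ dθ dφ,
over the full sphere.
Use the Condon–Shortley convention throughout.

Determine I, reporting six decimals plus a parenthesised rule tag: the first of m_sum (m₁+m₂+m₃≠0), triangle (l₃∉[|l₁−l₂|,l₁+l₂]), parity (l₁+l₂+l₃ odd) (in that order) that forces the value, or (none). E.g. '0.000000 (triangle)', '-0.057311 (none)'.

0.205254 (none)

Checks pass: Σm=0; 16 even; l₃=7∈[7,9].
(2·1+1)(2·8+1)(2·7+1) = 765
Δ: 2! 0! 14! / 17! → 1/2040
sum: t=1:−1/25401600 = -1/25401600
3j²(1 8 7; 0 0 0) = Δ·Π!·Σ² = 8/255  (sign +1)
sum: t=2:+1/58060800 = 1/58060800
3j²(1 8 7; -1 2 -1) = Δ·Π!·Σ² = 3/136  (sign +1)
combine: 4πI² = 765·8/255·3/136 = 9/17
take √, sign +1: I = 0.20525411
No selection rule forces the value: the integral is nonzero (none).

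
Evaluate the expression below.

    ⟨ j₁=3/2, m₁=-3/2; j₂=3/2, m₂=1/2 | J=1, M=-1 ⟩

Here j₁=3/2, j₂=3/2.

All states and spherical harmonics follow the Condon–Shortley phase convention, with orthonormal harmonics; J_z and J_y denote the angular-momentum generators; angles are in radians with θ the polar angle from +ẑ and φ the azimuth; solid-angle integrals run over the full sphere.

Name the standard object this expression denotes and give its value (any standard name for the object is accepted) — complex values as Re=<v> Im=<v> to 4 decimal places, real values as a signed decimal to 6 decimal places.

Clebsch–Gordan coefficient, +√(3/10) ≈ +0.547723

This is a Clebsch–Gordan (vector-coupling) coefficient.
triangle: 2!·1!·1!/5! = 2/120
(j±m)!: 0!·3!·2!·1!·0!·2! = 24
prefactor² = (2J+1)·Δ·N² = 6/5
  k=2: +1/(2!·0!·1!·0!·0!·1!) = 1/2
Σ = 1/2  ⇒  CG² = 6/5·(1/2)² = 3/10
CG = +√(3/10) = +0.547723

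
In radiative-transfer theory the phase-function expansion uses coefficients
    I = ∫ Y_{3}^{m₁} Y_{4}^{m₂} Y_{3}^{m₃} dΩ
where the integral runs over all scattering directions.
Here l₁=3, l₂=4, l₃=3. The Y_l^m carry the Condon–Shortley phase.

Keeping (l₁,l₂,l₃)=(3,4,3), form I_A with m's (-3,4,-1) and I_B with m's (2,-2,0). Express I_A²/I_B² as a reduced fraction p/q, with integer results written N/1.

Same 3,4,3: normalisation and zero-m 3j drop out of the ratio.
A: Δ: 4! 2! 4! / 11! → 1/34650; sum: t=4:+1/1152 = 1/1152; 3j²(3 4 3; -3 4 -1) = Δ·Π!·Σ² = 1/33  (sign +1)
B: Δ: 4! 2! 4! / 11! → 1/34650; sum: t=0:+1/96 t=1:−1/72 = -1/288; 3j²(3 4 3; 2 -2 0) = Δ·Π!·Σ² = 1/462  (sign +1)
I_A²/I_B² = (1/33)/(1/462) = 14/1

14/1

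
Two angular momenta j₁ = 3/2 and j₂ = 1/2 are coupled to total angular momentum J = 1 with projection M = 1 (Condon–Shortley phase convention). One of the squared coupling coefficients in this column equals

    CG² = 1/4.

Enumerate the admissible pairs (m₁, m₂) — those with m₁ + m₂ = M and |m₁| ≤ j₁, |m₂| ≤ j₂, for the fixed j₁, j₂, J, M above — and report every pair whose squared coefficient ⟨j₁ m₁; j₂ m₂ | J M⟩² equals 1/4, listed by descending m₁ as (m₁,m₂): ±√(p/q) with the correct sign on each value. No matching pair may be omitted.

(1/2,1/2): −√(1/4)

Admissible pairs with m₁+m₂ = M = 1: (1/2,1/2), (3/2,-1/2)
  (m₁,m₂)=(3/2,-1/2): CG² = 3/4, CG = +√(3/4)
  (m₁,m₂)=(1/2,1/2): CG² = 1/4, CG = −√(1/4)   ← matches the target
Pairs with CG² = 1/4: (1/2,1/2): −√(1/4)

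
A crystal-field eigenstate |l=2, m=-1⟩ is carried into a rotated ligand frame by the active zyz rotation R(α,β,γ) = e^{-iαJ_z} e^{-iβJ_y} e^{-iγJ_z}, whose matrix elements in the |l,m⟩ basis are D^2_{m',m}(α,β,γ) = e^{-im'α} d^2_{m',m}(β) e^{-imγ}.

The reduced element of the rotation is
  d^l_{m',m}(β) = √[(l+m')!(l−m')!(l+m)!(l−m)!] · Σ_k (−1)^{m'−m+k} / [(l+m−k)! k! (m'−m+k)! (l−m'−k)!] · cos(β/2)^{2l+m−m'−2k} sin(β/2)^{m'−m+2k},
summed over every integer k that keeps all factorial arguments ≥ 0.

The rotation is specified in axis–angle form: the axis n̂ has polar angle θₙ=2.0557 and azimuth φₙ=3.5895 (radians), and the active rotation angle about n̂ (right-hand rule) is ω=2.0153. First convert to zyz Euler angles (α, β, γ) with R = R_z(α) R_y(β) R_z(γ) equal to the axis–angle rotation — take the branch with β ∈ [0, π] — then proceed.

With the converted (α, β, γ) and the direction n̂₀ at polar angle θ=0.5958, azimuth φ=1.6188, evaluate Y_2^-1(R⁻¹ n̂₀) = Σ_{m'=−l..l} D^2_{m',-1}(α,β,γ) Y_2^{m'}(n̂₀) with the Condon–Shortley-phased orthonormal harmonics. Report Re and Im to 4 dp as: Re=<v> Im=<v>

Re=0.2472 Im=0.1817

Axis–angle → zyz. n̂ = (sinθₙcosφₙ, sinθₙsinφₙ, cosθₙ) = (-0.797447, -0.383155, -0.466123), ω = 2.0153.
R = I cosω + sinω [n̂]ₓ + (1−cosω) n̂n̂ᵀ gives
  R = [+0.479364, +0.857760, +0.185625; +0.016106, -0.220074, +0.975350; +0.877468, -0.464559, -0.119310]
β = atan2(√(R₁₃²+R₂₃²), R₃₃) = 1.690392; α = atan2(R₂₃, R₁₃) mod 2π = 1.382729; γ = atan2(R₃₂, −R₃₁) mod 2π = 3.628507
Need the full column D^2_{m',-1} for m'=−2..2 at α=1.3827, β=1.6904, γ=3.6285.
cos(β/2)=0.663585, sin(β/2)=0.748101
d^2_{-2,-1}: single k=1 term ⇒ +0.437199;  D = +0.434519+0.048333i
d^2_{-1,-1}: k∈[0..1] ⇒ +0.193904 -0.739324 = -0.545420;  D = -0.160582+0.521245i
d^2_{0,-1}: k∈[0..1] ⇒ -0.535458 +0.680539 = +0.145081;  D = -0.128220-0.067884i
d^2_{1,-1}: k∈[0..1] ⇒ +0.739324 -0.313214 = +0.426110;  D = -0.266269+0.332672i
d^2_{2,-1}: single k=0 term ⇒ -0.555658;  D = -0.361246-0.422204i
Y_2^{m'}(θ=0.5958,φ=1.6188) and Σ D·Y over m':
  (+0.4345+0.0483i)·(-0.1211+0.0117i)  (-0.1606+0.5212i)·(-0.0172-0.3584i)  (-0.1282-0.0679i)·(+0.3328+0.0000i)  (-0.2663+0.3327i)·(+0.0172-0.3584i)  (-0.3612-0.4222i)·(-0.1211-0.0117i)
Y_2^-1(R⁻¹ n̂) = +0.247209+0.181700i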